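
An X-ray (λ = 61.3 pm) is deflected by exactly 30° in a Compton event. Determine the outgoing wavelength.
61.6251 pm

Using the Compton formula: λ' = λ + λ_C(1 − cos θ)

For θ = 30°, cos θ = √3/2 (exact) ≈ 0.8660, so:
1 − cos 30° = 1 − (√3/2) ≈ 0.1340

Δλ = λ_C × 0.1340 = 2.4263 × 0.1340 = 0.3251 pm

λ' = 61.3 + 0.3251 = 61.6251 pm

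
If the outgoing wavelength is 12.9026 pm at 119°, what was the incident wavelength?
9.3000 pm

From λ' = λ + Δλ, we have λ = λ' - Δλ

First calculate the Compton shift:
Δλ = λ_C(1 - cos θ)
Δλ = 2.4263 × (1 - cos(119°))
Δλ = 2.4263 × 1.4848
Δλ = 3.6026 pm

Initial wavelength:
λ = λ' - Δλ
λ = 12.9026 - 3.6026
λ = 9.3000 pm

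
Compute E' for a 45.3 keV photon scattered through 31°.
44.7336 keV

First convert energy to wavelength:
λ = hc/E, with hc ≈ 1239.842 keV·pm (i.e. 1239.842 eV·nm)

For E = 45.3 keV = 45300 eV:
λ = 1239.842 keV·pm / 45.3 keV
λ = 27.3696 pm

Calculate the Compton shift:
Δλ = λ_C(1 - cos(31°)) = 2.4263 × 0.1428
Δλ = 0.3466 pm

Final wavelength:
λ' = 27.3696 + 0.3466 = 27.7161 pm

Final energy:
E' = hc/λ' = 1239.842 / 27.7161 = 44.7336 keV

(Intermediate values are shown rounded; full precision is carried through to the final answer.)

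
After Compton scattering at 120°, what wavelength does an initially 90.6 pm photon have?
94.2395 pm

Using the Compton formula: λ' = λ + λ_C(1 − cos θ)

For θ = 120°, cos θ = -1/2 (exact) = -0.5000, so:
1 − cos 120° = 1 − (-1/2) = 1.5000

Δλ = λ_C × 1.5000 = 2.4263 × 1.5000 = 3.6395 pm

λ' = 90.6 + 3.6395 = 94.2395 pm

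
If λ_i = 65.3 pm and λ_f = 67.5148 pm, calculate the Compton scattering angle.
85.00°

First find the wavelength shift:
Δλ = λ' - λ = 67.5148 - 65.3 = 2.2148 pm

Using Δλ = λ_C(1 - cos θ), with λ_C = h/(m_e·c) ≈ 2.42631024 pm:
cos θ = 1 - Δλ/λ_C
cos θ = 1 - 2.2148/2.42631024
cos θ = 0.087174

θ = arccos(0.087174)
θ = 85.00°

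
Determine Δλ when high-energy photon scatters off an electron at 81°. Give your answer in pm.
2.0468 pm

Using the Compton scattering formula:
Δλ = λ_C(1 - cos θ)

where λ_C = h/(m_e·c) ≈ 2.4263 pm is the Compton wavelength of an electron.

For θ = 81°:
cos(81°) = 0.1564
1 - cos(81°) = 0.8436

Δλ = 2.4263 × 0.8436
Δλ = 2.0468 pm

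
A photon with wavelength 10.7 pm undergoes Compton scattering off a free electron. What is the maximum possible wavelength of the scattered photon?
15.5526 pm (at θ = 180°)

The Compton shift is Δλ = λ_C(1 − cos θ).

Since cos θ ranges from −1 to 1, the factor (1 − cos θ) ranges from 0 to 2; the maximum shift occurs at θ = 180° (backscattering):
Δλ_max = 2λ_C = 2 × 2.4263 pm = 4.8526 pm

Maximum scattered wavelength:
λ'_max = λ₀ + Δλ_max = 10.7 + 4.8526 = 15.5526 pm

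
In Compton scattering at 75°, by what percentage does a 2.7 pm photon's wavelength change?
66.6050%

Calculate the Compton shift:
Δλ = λ_C(1 - cos(75°))
Δλ = 2.4263 × (1 - cos(75°))
Δλ = 2.4263 × 0.7412
Δλ = 1.7983 pm

Percentage change:
(Δλ/λ₀) × 100 = (1.7983/2.7) × 100
= 66.6050%

(Intermediate values are shown rounded; full precision is carried through to the final answer.)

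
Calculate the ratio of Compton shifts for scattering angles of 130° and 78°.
130° produces the larger shift by a factor of 2.074

Calculate both shifts using Δλ = λ_C(1 - cos θ):

For θ₁ = 78°:
Δλ₁ = 2.4263 × (1 - cos(78°))
Δλ₁ = 2.4263 × 0.7921
Δλ₁ = 1.9219 pm

For θ₂ = 130°:
Δλ₂ = 2.4263 × (1 - cos(130°))
Δλ₂ = 2.4263 × 1.6428
Δλ₂ = 3.9859 pm

The 130° angle produces the larger shift.
Ratio: 3.9859/1.9219 = 2.074

(Intermediate values are shown rounded; full precision is carried through to the final answer.)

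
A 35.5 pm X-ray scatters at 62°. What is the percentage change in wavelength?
3.6260%

Calculate the Compton shift:
Δλ = λ_C(1 - cos(62°))
Δλ = 2.4263 × (1 - cos(62°))
Δλ = 2.4263 × 0.5305
Δλ = 1.2872 pm

Percentage change:
(Δλ/λ₀) × 100 = (1.2872/35.5) × 100
= 3.6260%

(Intermediate values are shown rounded; full precision is carried through to the final answer.)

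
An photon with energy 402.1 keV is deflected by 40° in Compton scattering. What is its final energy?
339.5836 keV

First convert energy to wavelength:
λ = hc/E, with hc ≈ 1239.842 keV·pm (i.e. 1239.842 eV·nm)

For E = 402.1 keV = 402100 eV:
λ = 1239.842 keV·pm / 402.1 keV
λ = 3.0834 pm

Calculate the Compton shift:
Δλ = λ_C(1 - cos(40°)) = 2.4263 × 0.2340
Δλ = 0.5676 pm

Final wavelength:
λ' = 3.0834 + 0.5676 = 3.6511 pm

Final energy:
E' = hc/λ' = 1239.842 / 3.6511 = 339.5836 keV

(Intermediate values are shown rounded; full precision is carried through to the final answer.)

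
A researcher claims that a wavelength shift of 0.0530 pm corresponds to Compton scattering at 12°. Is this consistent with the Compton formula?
Yes, consistent

Calculate the expected shift for θ = 12°:

Δλ_expected = λ_C(1 - cos(12°))
Δλ_expected = 2.4263 × (1 - cos(12°))
Δλ_expected = 2.4263 × 0.0219
Δλ_expected = 0.0530 pm

Given shift: 0.0530 pm
Expected shift: 0.0530 pm
Difference: 0.0000 pm

The values match. This is consistent with Compton scattering at the stated angle.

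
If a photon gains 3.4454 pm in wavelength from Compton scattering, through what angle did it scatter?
114.84°

From the Compton formula Δλ = λ_C(1 - cos θ), we can solve for θ:

cos θ = 1 - Δλ/λ_C

Given:
- Δλ = 3.4454 pm
- λ_C = h/(m_e·c) ≈ 2.42631024 pm

cos θ = 1 - 3.4454/2.42631024
cos θ = 1 - 1.420016
cos θ = -0.420016

θ = arccos(-0.420016)
θ = 114.84°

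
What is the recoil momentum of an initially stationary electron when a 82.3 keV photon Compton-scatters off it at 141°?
7.3767e-23 kg·m/s

The electron is initially at rest, so by conservation of momentum:
p⃗_e = p⃗₀ − p⃗'  (incident photon momentum minus scattered photon momentum)

Photon momentum magnitudes (p = h/λ = E/c):
λ₀ = hc/E₀ = 15.0649 pm → p₀ = h/λ₀ = 4.3983e-23 kg·m/s
Δλ = λ_C(1 − cos 141°) = 4.3119 pm
λ' = 19.3768 pm → p' = h/λ' = 3.4196e-23 kg·m/s

The scattered photon makes angle θ = 141° with the incident direction, so by the law of cosines:
|p⃗_e|² = p₀² + p'² − 2p₀p'cos θ
|p⃗_e|² = (4.3983e-23)² + (3.4196e-23)² − 2·4.3983e-23·3.4196e-23·cos(141°)
|p⃗_e| = 7.3767e-23 kg·m/s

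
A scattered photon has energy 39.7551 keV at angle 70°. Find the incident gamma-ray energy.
41.9000 keV

Convert final energy to wavelength (hc ≈ 1239.842 keV·pm):
λ' = hc/E' = 1239.842 / 39.7551 = 31.1870 pm

Calculate the Compton shift:
Δλ = λ_C(1 - cos(70°))
Δλ = 2.4263 × (1 - cos(70°))
Δλ = 1.5965 pm

Initial wavelength:
λ = λ' - Δλ = 31.1870 - 1.5965 = 29.5905 pm

Initial energy:
E = hc/λ = 1239.842 / 29.5905 = 41.9000 keV

(Intermediate values are shown rounded; full precision is carried through to the final answer.)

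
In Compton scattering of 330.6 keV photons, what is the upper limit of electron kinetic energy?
186.4809 keV

Maximum energy transfer occurs at θ = 180° (backscattering).

Initial photon: E₀ = 330.6 keV → λ₀ = 3.7503 pm

Maximum Compton shift (at 180°):
Δλ_max = 2λ_C = 2 × 2.4263 = 4.8526 pm

Final wavelength:
λ' = 3.7503 + 4.8526 = 8.6029 pm

Minimum photon energy (maximum energy to electron):
E'_min = hc/λ' = 144.1191 keV

Maximum electron kinetic energy:
K_max = E₀ - E'_min = 330.6000 - 144.1191 = 186.4809 keV

(Intermediate values are shown rounded; full precision is carried through to the final answer.)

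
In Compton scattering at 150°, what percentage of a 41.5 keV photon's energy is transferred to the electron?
0.1316 (or 13.16%)

Calculate initial and final photon energies:

Initial: E₀ = 41.5 keV → λ₀ = 29.8757 pm
Compton shift: Δλ = 4.5276 pm
Final wavelength: λ' = 34.4033 pm
Final energy: E' = 36.0385 keV

Fractional energy loss:
(E₀ - E')/E₀ = (41.5000 - 36.0385)/41.5000
= 5.4615/41.5000
= 0.1316
= 13.16%

(Intermediate values are shown rounded; full precision is carried through to the final answer.)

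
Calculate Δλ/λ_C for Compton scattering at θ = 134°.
1.6947 λ_C

The Compton shift formula is:
Δλ = λ_C(1 - cos θ)

Dividing both sides by λ_C:
Δλ/λ_C = 1 - cos θ

For θ = 134°:
Δλ/λ_C = 1 - cos(134°)
Δλ/λ_C = 1 - -0.6947
Δλ/λ_C = 1.6947

This means the shift is 1.6947 × λ_C = 4.1118 pm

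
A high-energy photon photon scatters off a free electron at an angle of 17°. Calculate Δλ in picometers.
0.1060 pm

Using the Compton scattering formula:
Δλ = λ_C(1 - cos θ)

where λ_C = h/(m_e·c) ≈ 2.4263 pm is the Compton wavelength of an electron.

For θ = 17°:
cos(17°) = 0.9563
1 - cos(17°) = 0.0437

Δλ = 2.4263 × 0.0437
Δλ = 0.1060 pm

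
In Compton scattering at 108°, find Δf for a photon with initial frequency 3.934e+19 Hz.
1.157e+19 Hz (decrease)

Convert frequency to wavelength (c = 299792458 m/s):
λ₀ = c/f₀ = 299792458/3.934e+19 = 7.6205505e-12 m = 7.6206 pm

Calculate Compton shift:
Δλ = λ_C(1 - cos(108°)) = 3.1761 pm

Final wavelength:
λ' = λ₀ + Δλ = 7.6206 + 3.1761 = 10.7966 pm

Final frequency:
f' = c/λ' = 299792458/1.0796632e-11 = 2.7767221e+19 Hz

Frequency shift (decrease):
Δf = f₀ - f' = 3.934e+19 - 2.7767221e+19 = 1.157e+19 Hz

(Intermediate values are shown rounded; full precision is carried through to the final answer.)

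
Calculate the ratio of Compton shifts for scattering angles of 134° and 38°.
134° produces the larger shift by a factor of 7.994

Calculate both shifts using Δλ = λ_C(1 - cos θ):

For θ₁ = 38°:
Δλ₁ = 2.4263 × (1 - cos(38°))
Δλ₁ = 2.4263 × 0.2120
Δλ₁ = 0.5144 pm

For θ₂ = 134°:
Δλ₂ = 2.4263 × (1 - cos(134°))
Δλ₂ = 2.4263 × 1.6947
Δλ₂ = 4.1118 pm

The 134° angle produces the larger shift.
Ratio: 4.1118/0.5144 = 7.994

(Intermediate values are shown rounded; full precision is carried through to the final answer.)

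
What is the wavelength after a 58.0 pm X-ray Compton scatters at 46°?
58.7409 pm

Using the Compton scattering formula:
λ' = λ + Δλ = λ + λ_C(1 - cos θ)

Given:
- Initial wavelength λ = 58.0 pm
- Scattering angle θ = 46°
- Compton wavelength λ_C ≈ 2.4263 pm

Calculate the shift:
Δλ = 2.4263 × (1 - cos(46°))
Δλ = 2.4263 × 0.3053
Δλ = 0.7409 pm

Final wavelength:
λ' = 58.0 + 0.7409 = 58.7409 pm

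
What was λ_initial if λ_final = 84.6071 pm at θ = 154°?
80.0000 pm

From λ' = λ + Δλ, we have λ = λ' - Δλ

First calculate the Compton shift:
Δλ = λ_C(1 - cos θ)
Δλ = 2.4263 × (1 - cos(154°))
Δλ = 2.4263 × 1.8988
Δλ = 4.6071 pm

Initial wavelength:
λ = λ' - Δλ
λ = 84.6071 - 4.6071
λ = 80.0000 pm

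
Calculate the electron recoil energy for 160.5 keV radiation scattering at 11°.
0.9209 keV

By energy conservation: K_e = E_initial - E_final

First find the scattered photon energy:
Initial wavelength: λ = hc/E = 7.7249 pm
Compton shift: Δλ = λ_C(1 - cos(11°)) = 0.0446 pm
Final wavelength: λ' = 7.7249 + 0.0446 = 7.7695 pm
Final photon energy: E' = hc/λ' = 159.5791 keV

Electron kinetic energy:
K_e = E - E' = 160.5000 - 159.5791 = 0.9209 keV

(Intermediate values are shown rounded; full precision is carried through to the final answer.)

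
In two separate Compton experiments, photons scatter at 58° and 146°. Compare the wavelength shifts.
146° produces the larger shift by a factor of 3.891

Calculate both shifts using Δλ = λ_C(1 - cos θ):

For θ₁ = 58°:
Δλ₁ = 2.4263 × (1 - cos(58°))
Δλ₁ = 2.4263 × 0.4701
Δλ₁ = 1.1406 pm

For θ₂ = 146°:
Δλ₂ = 2.4263 × (1 - cos(146°))
Δλ₂ = 2.4263 × 1.8290
Δλ₂ = 4.4378 pm

The 146° angle produces the larger shift.
Ratio: 4.4378/1.1406 = 3.891

(Intermediate values are shown rounded; full precision is carried through to the final answer.)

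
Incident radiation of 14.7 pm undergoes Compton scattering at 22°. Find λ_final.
14.8767 pm

Using the Compton scattering formula:
λ' = λ + Δλ = λ + λ_C(1 - cos θ)

Given:
- Initial wavelength λ = 14.7 pm
- Scattering angle θ = 22°
- Compton wavelength λ_C ≈ 2.4263 pm

Calculate the shift:
Δλ = 2.4263 × (1 - cos(22°))
Δλ = 2.4263 × 0.0728
Δλ = 0.1767 pm

Final wavelength:
λ' = 14.7 + 0.1767 = 14.8767 pm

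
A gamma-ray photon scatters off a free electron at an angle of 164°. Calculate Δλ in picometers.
4.7586 pm

Using the Compton scattering formula:
Δλ = λ_C(1 - cos θ)

where λ_C = h/(m_e·c) ≈ 2.4263 pm is the Compton wavelength of an electron.

For θ = 164°:
cos(164°) = -0.9613
1 - cos(164°) = 1.9613

Δλ = 2.4263 × 1.9613
Δλ = 4.7586 pm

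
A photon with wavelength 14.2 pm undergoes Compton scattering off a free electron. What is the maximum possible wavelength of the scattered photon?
19.0526 pm (at θ = 180°)

The Compton shift is Δλ = λ_C(1 − cos θ).

Since cos θ ranges from −1 to 1, the factor (1 − cos θ) ranges from 0 to 2; the maximum shift occurs at θ = 180° (backscattering):
Δλ_max = 2λ_C = 2 × 2.4263 pm = 4.8526 pm

Maximum scattered wavelength:
λ'_max = λ₀ + Δλ_max = 14.2 + 4.8526 = 19.0526 pm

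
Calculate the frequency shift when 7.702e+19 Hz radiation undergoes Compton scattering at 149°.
4.132e+19 Hz (decrease)

Convert frequency to wavelength (c = 299792458 m/s):
λ₀ = c/f₀ = 299792458/7.702e+19 = 3.8923975e-12 m = 3.8924 pm

Calculate Compton shift:
Δλ = λ_C(1 - cos(149°)) = 4.5061 pm

Final wavelength:
λ' = λ₀ + Δλ = 3.8924 + 4.5061 = 8.3985 pm

Final frequency:
f' = c/λ' = 299792458/8.3984616e-12 = 3.5696116e+19 Hz

Frequency shift (decrease):
Δf = f₀ - f' = 7.702e+19 - 3.5696116e+19 = 4.132e+19 Hz

(Intermediate values are shown rounded; full precision is carried through to the final answer.)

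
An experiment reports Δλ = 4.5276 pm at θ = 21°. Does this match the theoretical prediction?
No, inconsistent

Calculate the expected shift for θ = 21°:

Δλ_expected = λ_C(1 - cos(21°))
Δλ_expected = 2.4263 × (1 - cos(21°))
Δλ_expected = 2.4263 × 0.0664
Δλ_expected = 0.1612 pm

Given shift: 4.5276 pm
Expected shift: 0.1612 pm
Difference: 4.3664 pm

The values do not match. The given shift corresponds to θ ≈ 150.0°, not 21°.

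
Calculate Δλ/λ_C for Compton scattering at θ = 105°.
1.2588 λ_C

The Compton shift formula is:
Δλ = λ_C(1 - cos θ)

Dividing both sides by λ_C:
Δλ/λ_C = 1 - cos θ

For θ = 105°:
Δλ/λ_C = 1 - cos(105°)
Δλ/λ_C = 1 - -0.2588
Δλ/λ_C = 1.2588

This means the shift is 1.2588 × λ_C = 3.0543 pm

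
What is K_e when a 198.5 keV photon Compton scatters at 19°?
4.1139 keV

By energy conservation: K_e = E_initial - E_final

First find the scattered photon energy:
Initial wavelength: λ = hc/E = 6.2461 pm
Compton shift: Δλ = λ_C(1 - cos(19°)) = 0.1322 pm
Final wavelength: λ' = 6.2461 + 0.1322 = 6.3782 pm
Final photon energy: E' = hc/λ' = 194.3861 keV

Electron kinetic energy:
K_e = E - E' = 198.5000 - 194.3861 = 4.1139 keV

(Intermediate values are shown rounded; full precision is carried through to the final answer.)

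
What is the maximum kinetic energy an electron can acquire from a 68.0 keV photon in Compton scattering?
14.2937 keV

Maximum energy transfer occurs at θ = 180° (backscattering).

Initial photon: E₀ = 68.0 keV → λ₀ = 18.2330 pm

Maximum Compton shift (at 180°):
Δλ_max = 2λ_C = 2 × 2.4263 = 4.8526 pm

Final wavelength:
λ' = 18.2330 + 4.8526 = 23.0856 pm

Minimum photon energy (maximum energy to electron):
E'_min = hc/λ' = 53.7063 keV

Maximum electron kinetic energy:
K_max = E₀ - E'_min = 68.0000 - 53.7063 = 14.2937 keV

(Intermediate values are shown rounded; full precision is carried through to the final answer.)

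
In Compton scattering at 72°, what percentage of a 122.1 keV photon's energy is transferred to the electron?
0.1417 (or 14.17%)

Calculate initial and final photon energies:

Initial: E₀ = 122.1 keV → λ₀ = 10.1543 pm
Compton shift: Δλ = 1.6765 pm
Final wavelength: λ' = 11.8309 pm
Final energy: E' = 104.7973 keV

Fractional energy loss:
(E₀ - E')/E₀ = (122.1000 - 104.7973)/122.1000
= 17.3027/122.1000
= 0.1417
= 14.17%

(Intermediate values are shown rounded; full precision is carried through to the final answer.)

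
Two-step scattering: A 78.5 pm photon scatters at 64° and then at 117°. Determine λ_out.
83.3905 pm

Apply Compton shift twice:

First scattering at θ₁ = 64°:
Δλ₁ = λ_C(1 - cos(64°))
Δλ₁ = 2.4263 × 0.5616
Δλ₁ = 1.3627 pm

After first scattering:
λ₁ = 78.5 + 1.3627 = 79.8627 pm

Second scattering at θ₂ = 117°:
Δλ₂ = λ_C(1 - cos(117°))
Δλ₂ = 2.4263 × 1.4540
Δλ₂ = 3.5278 pm

Final wavelength:
λ₂ = 79.8627 + 3.5278 = 83.3905 pm

Total shift: Δλ_total = 1.3627 + 3.5278 = 4.8905 pm

(Intermediate values are shown rounded; full precision is carried through to the final answer.)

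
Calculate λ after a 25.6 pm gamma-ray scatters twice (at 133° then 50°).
30.5478 pm

Apply Compton shift twice:

First scattering at θ₁ = 133°:
Δλ₁ = λ_C(1 - cos(133°))
Δλ₁ = 2.4263 × 1.6820
Δλ₁ = 4.0810 pm

After first scattering:
λ₁ = 25.6 + 4.0810 = 29.6810 pm

Second scattering at θ₂ = 50°:
Δλ₂ = λ_C(1 - cos(50°))
Δλ₂ = 2.4263 × 0.3572
Δλ₂ = 0.8667 pm

Final wavelength:
λ₂ = 29.6810 + 0.8667 = 30.5478 pm

Total shift: Δλ_total = 4.0810 + 0.8667 = 4.9478 pm

(Intermediate values are shown rounded; full precision is carried through to the final answer.)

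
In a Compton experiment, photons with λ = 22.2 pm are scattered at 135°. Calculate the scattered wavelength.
26.3420 pm

Using the Compton scattering formula:
λ' = λ + Δλ = λ + λ_C(1 - cos θ)

Given:
- Initial wavelength λ = 22.2 pm
- Scattering angle θ = 135°
- Compton wavelength λ_C ≈ 2.4263 pm

Calculate the shift:
Δλ = 2.4263 × (1 - cos(135°))
Δλ = 2.4263 × 1.7071
Δλ = 4.1420 pm

Final wavelength:
λ' = 22.2 + 4.1420 = 26.3420 pm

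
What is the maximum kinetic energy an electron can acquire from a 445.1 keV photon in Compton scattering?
282.7778 keV

Maximum energy transfer occurs at θ = 180° (backscattering).

Initial photon: E₀ = 445.1 keV → λ₀ = 2.7855 pm

Maximum Compton shift (at 180°):
Δλ_max = 2λ_C = 2 × 2.4263 = 4.8526 pm

Final wavelength:
λ' = 2.7855 + 4.8526 = 7.6382 pm

Minimum photon energy (maximum energy to electron):
E'_min = hc/λ' = 162.3222 keV

Maximum electron kinetic energy:
K_max = E₀ - E'_min = 445.1000 - 162.3222 = 282.7778 keV

(Intermediate values are shown rounded; full precision is carried through to the final answer.)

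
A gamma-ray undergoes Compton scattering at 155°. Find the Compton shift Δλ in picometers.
4.6253 pm

Using the Compton scattering formula:
Δλ = λ_C(1 - cos θ)

where λ_C = h/(m_e·c) ≈ 2.4263 pm is the Compton wavelength of an electron.

For θ = 155°:
cos(155°) = -0.9063
1 - cos(155°) = 1.9063

Δλ = 2.4263 × 1.9063
Δλ = 4.6253 pm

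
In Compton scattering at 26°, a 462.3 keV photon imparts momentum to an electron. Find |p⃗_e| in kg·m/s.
1.0839e-22 kg·m/s

The electron is initially at rest, so by conservation of momentum:
p⃗_e = p⃗₀ − p⃗'  (incident photon momentum minus scattered photon momentum)

Photon momentum magnitudes (p = h/λ = E/c):
λ₀ = hc/E₀ = 2.6819 pm → p₀ = h/λ₀ = 2.4707e-22 kg·m/s
Δλ = λ_C(1 − cos 26°) = 0.2456 pm
λ' = 2.9275 pm → p' = h/λ' = 2.2634e-22 kg·m/s

The scattered photon makes angle θ = 26° with the incident direction, so by the law of cosines:
|p⃗_e|² = p₀² + p'² − 2p₀p'cos θ
|p⃗_e|² = (2.4707e-22)² + (2.2634e-22)² − 2·2.4707e-22·2.2634e-22·cos(26°)
|p⃗_e| = 1.0839e-22 kg·m/s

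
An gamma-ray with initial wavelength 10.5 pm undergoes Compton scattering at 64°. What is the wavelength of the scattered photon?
11.8627 pm

Using the Compton scattering formula:
λ' = λ + Δλ = λ + λ_C(1 - cos θ)

Given:
- Initial wavelength λ = 10.5 pm
- Scattering angle θ = 64°
- Compton wavelength λ_C ≈ 2.4263 pm

Calculate the shift:
Δλ = 2.4263 × (1 - cos(64°))
Δλ = 2.4263 × 0.5616
Δλ = 1.3627 pm

Final wavelength:
λ' = 10.5 + 1.3627 = 11.8627 pm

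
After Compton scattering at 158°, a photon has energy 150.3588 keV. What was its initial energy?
347.3002 keV

Convert final energy to wavelength (hc ≈ 1239.842 keV·pm):
λ' = hc/E' = 1239.842 / 150.3588 = 8.2459 pm

Calculate the Compton shift:
Δλ = λ_C(1 - cos(158°))
Δλ = 2.4263 × (1 - cos(158°))
Δλ = 4.6759 pm

Initial wavelength:
λ = λ' - Δλ = 8.2459 - 4.6759 = 3.5699 pm

Initial energy:
E = hc/λ = 1239.842 / 3.5699 = 347.3002 keV

(Intermediate values are shown rounded; full precision is carried through to the final answer.)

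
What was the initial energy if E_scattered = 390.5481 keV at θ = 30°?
435.1000 keV

Convert final energy to wavelength (hc ≈ 1239.842 keV·pm):
λ' = hc/E' = 1239.842 / 390.5481 = 3.1746 pm

Calculate the Compton shift:
Δλ = λ_C(1 - cos(30°))
Δλ = 2.4263 × (1 - cos(30°))
Δλ = 0.3251 pm

Initial wavelength:
λ = λ' - Δλ = 3.1746 - 0.3251 = 2.8496 pm

Initial energy:
E = hc/λ = 1239.842 / 2.8496 = 435.1000 keV

(Intermediate values are shown rounded; full precision is carried through to the final answer.)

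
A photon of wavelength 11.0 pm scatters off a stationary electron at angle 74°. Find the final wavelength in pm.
12.7575 pm

Using the Compton scattering formula:
λ' = λ + Δλ = λ + λ_C(1 - cos θ)

Given:
- Initial wavelength λ = 11.0 pm
- Scattering angle θ = 74°
- Compton wavelength λ_C ≈ 2.4263 pm

Calculate the shift:
Δλ = 2.4263 × (1 - cos(74°))
Δλ = 2.4263 × 0.7244
Δλ = 1.7575 pm

Final wavelength:
λ' = 11.0 + 1.7575 = 12.7575 pm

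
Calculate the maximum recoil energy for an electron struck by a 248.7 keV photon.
122.6731 keV

Maximum energy transfer occurs at θ = 180° (backscattering).

Initial photon: E₀ = 248.7 keV → λ₀ = 4.9853 pm

Maximum Compton shift (at 180°):
Δλ_max = 2λ_C = 2 × 2.4263 = 4.8526 pm

Final wavelength:
λ' = 4.9853 + 4.8526 = 9.8379 pm

Minimum photon energy (maximum energy to electron):
E'_min = hc/λ' = 126.0269 keV

Maximum electron kinetic energy:
K_max = E₀ - E'_min = 248.7000 - 126.0269 = 122.6731 keV

(Intermediate values are shown rounded; full precision is carried through to the final answer.)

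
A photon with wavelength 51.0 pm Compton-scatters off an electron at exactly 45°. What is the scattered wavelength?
51.7106 pm

Using the Compton formula: λ' = λ + λ_C(1 − cos θ)

For θ = 45°, cos θ = √2/2 (exact) ≈ 0.7071, so:
1 − cos 45° = 1 − (√2/2) ≈ 0.2929

Δλ = λ_C × 0.2929 = 2.4263 × 0.2929 = 0.7106 pm

λ' = 51.0 + 0.7106 = 51.7106 pm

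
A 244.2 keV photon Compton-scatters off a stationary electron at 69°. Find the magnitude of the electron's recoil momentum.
1.3291e-22 kg·m/s

The electron is initially at rest, so by conservation of momentum:
p⃗_e = p⃗₀ − p⃗'  (incident photon momentum minus scattered photon momentum)

Photon momentum magnitudes (p = h/λ = E/c):
λ₀ = hc/E₀ = 5.0772 pm → p₀ = h/λ₀ = 1.3051e-22 kg·m/s
Δλ = λ_C(1 − cos 69°) = 1.5568 pm
λ' = 6.6340 pm → p' = h/λ' = 9.9881e-23 kg·m/s

The scattered photon makes angle θ = 69° with the incident direction, so by the law of cosines:
|p⃗_e|² = p₀² + p'² − 2p₀p'cos θ
|p⃗_e|² = (1.3051e-22)² + (9.9881e-23)² − 2·1.3051e-22·9.9881e-23·cos(69°)
|p⃗_e| = 1.3291e-22 kg·m/s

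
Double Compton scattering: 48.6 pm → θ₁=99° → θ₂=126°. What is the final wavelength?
55.2583 pm

Apply Compton shift twice:

First scattering at θ₁ = 99°:
Δλ₁ = λ_C(1 - cos(99°))
Δλ₁ = 2.4263 × 1.1564
Δλ₁ = 2.8059 pm

After first scattering:
λ₁ = 48.6 + 2.8059 = 51.4059 pm

Second scattering at θ₂ = 126°:
Δλ₂ = λ_C(1 - cos(126°))
Δλ₂ = 2.4263 × 1.5878
Δλ₂ = 3.8525 pm

Final wavelength:
λ₂ = 51.4059 + 3.8525 = 55.2583 pm

Total shift: Δλ_total = 2.8059 + 3.8525 = 6.6583 pm

(Intermediate values are shown rounded; full precision is carried through to the final answer.)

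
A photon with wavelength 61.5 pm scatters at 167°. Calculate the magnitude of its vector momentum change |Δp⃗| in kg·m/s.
2.0636e-23 kg·m/s

Photon momentum magnitude is p = h/λ.

Initial momentum:
p₀ = h/λ = 6.6261e-34/6.1500e-11 = 1.0774e-23 kg·m/s

After scattering:
λ' = λ + Δλ = 61.5 + 4.7904 = 66.2904 pm
p' = h/λ' = 6.6261e-34/6.6290e-11 = 9.9955e-24 kg·m/s

Momentum is a vector; the scattered photon's direction makes angle θ = 167° with the incident direction. The magnitude of the vector change Δp⃗ = p⃗₀ − p⃗' is found from the law of cosines:
|Δp⃗|² = p₀² + p'² − 2p₀p'cos θ
|Δp⃗|² = (1.0774e-23)² + (9.9955e-24)² − 2·1.0774e-23·9.9955e-24·cos(167°)
|Δp⃗| = 2.0636e-23 kg·m/s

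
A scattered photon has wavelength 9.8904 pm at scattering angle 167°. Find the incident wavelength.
5.1000 pm

From λ' = λ + Δλ, we have λ = λ' - Δλ

First calculate the Compton shift:
Δλ = λ_C(1 - cos θ)
Δλ = 2.4263 × (1 - cos(167°))
Δλ = 2.4263 × 1.9744
Δλ = 4.7904 pm

Initial wavelength:
λ = λ' - Δλ
λ = 9.8904 - 4.7904
λ = 5.1000 pm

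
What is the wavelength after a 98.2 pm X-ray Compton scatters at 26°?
98.4456 pm

Using the Compton scattering formula:
λ' = λ + Δλ = λ + λ_C(1 - cos θ)

Given:
- Initial wavelength λ = 98.2 pm
- Scattering angle θ = 26°
- Compton wavelength λ_C ≈ 2.4263 pm

Calculate the shift:
Δλ = 2.4263 × (1 - cos(26°))
Δλ = 2.4263 × 0.1012
Δλ = 0.2456 pm

Final wavelength:
λ' = 98.2 + 0.2456 = 98.4456 pm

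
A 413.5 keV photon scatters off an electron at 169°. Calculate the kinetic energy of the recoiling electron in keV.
254.6773 keV

By energy conservation: K_e = E_initial - E_final

First find the scattered photon energy:
Initial wavelength: λ = hc/E = 2.9984 pm
Compton shift: Δλ = λ_C(1 - cos(169°)) = 4.8080 pm
Final wavelength: λ' = 2.9984 + 4.8080 = 7.8065 pm
Final photon energy: E' = hc/λ' = 158.8227 keV

Electron kinetic energy:
K_e = E - E' = 413.5000 - 158.8227 = 254.6773 keV

(Intermediate values are shown rounded; full precision is carried through to the final answer.)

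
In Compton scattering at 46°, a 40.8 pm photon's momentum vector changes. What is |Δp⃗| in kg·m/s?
1.2581e-23 kg·m/s

Photon momentum magnitude is p = h/λ.

Initial momentum:
p₀ = h/λ = 6.6261e-34/4.0800e-11 = 1.6240e-23 kg·m/s

After scattering:
λ' = λ + Δλ = 40.8 + 0.7409 = 41.5409 pm
p' = h/λ' = 6.6261e-34/4.1541e-11 = 1.5951e-23 kg·m/s

Momentum is a vector; the scattered photon's direction makes angle θ = 46° with the incident direction. The magnitude of the vector change Δp⃗ = p⃗₀ − p⃗' is found from the law of cosines:
|Δp⃗|² = p₀² + p'² − 2p₀p'cos θ
|Δp⃗|² = (1.6240e-23)² + (1.5951e-23)² − 2·1.6240e-23·1.5951e-23·cos(46°)
|Δp⃗| = 1.2581e-23 kg·m/s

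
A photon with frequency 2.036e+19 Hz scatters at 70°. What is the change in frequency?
1.992e+18 Hz (decrease)

Convert frequency to wavelength (c = 299792458 m/s):
λ₀ = c/f₀ = 299792458/2.036e+19 = 1.4724580e-11 m = 14.7246 pm

Calculate Compton shift:
Δλ = λ_C(1 - cos(70°)) = 1.5965 pm

Final wavelength:
λ' = λ₀ + Δλ = 14.7246 + 1.5965 = 16.3210 pm

Final frequency:
f' = c/λ' = 299792458/1.6321044e-11 = 1.8368461e+19 Hz

Frequency shift (decrease):
Δf = f₀ - f' = 2.036e+19 - 1.8368461e+19 = 1.992e+18 Hz

(Intermediate values are shown rounded; full precision is carried through to the final answer.)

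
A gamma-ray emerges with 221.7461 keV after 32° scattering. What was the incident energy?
237.4000 keV

Convert final energy to wavelength (hc ≈ 1239.842 keV·pm):
λ' = hc/E' = 1239.842 / 221.7461 = 5.5913 pm

Calculate the Compton shift:
Δλ = λ_C(1 - cos(32°))
Δλ = 2.4263 × (1 - cos(32°))
Δλ = 0.3687 pm

Initial wavelength:
λ = λ' - Δλ = 5.5913 - 0.3687 = 5.2226 pm

Initial energy:
E = hc/λ = 1239.842 / 5.2226 = 237.4000 keV

(Intermediate values are shown rounded; full precision is carried through to the final answer.)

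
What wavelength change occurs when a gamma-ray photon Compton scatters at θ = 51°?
0.8994 pm

Using the Compton scattering formula:
Δλ = λ_C(1 - cos θ)

where λ_C = h/(m_e·c) ≈ 2.4263 pm is the Compton wavelength of an electron.

For θ = 51°:
cos(51°) = 0.6293
1 - cos(51°) = 0.3707

Δλ = 2.4263 × 0.3707
Δλ = 0.8994 pm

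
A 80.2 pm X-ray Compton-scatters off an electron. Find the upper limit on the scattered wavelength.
85.0526 pm (at θ = 180°)

The Compton shift is Δλ = λ_C(1 − cos θ).

Since cos θ ranges from −1 to 1, the factor (1 − cos θ) ranges from 0 to 2; the maximum shift occurs at θ = 180° (backscattering):
Δλ_max = 2λ_C = 2 × 2.4263 pm = 4.8526 pm

Maximum scattered wavelength:
λ'_max = λ₀ + Δλ_max = 80.2 + 4.8526 = 85.0526 pm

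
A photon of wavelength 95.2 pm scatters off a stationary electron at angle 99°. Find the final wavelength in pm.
98.0059 pm

Using the Compton scattering formula:
λ' = λ + Δλ = λ + λ_C(1 - cos θ)

Given:
- Initial wavelength λ = 95.2 pm
- Scattering angle θ = 99°
- Compton wavelength λ_C ≈ 2.4263 pm

Calculate the shift:
Δλ = 2.4263 × (1 - cos(99°))
Δλ = 2.4263 × 1.1564
Δλ = 2.8059 pm

Final wavelength:
λ' = 95.2 + 2.8059 = 98.0059 pm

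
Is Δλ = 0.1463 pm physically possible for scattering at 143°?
No, inconsistent

Calculate the expected shift for θ = 143°:

Δλ_expected = λ_C(1 - cos(143°))
Δλ_expected = 2.4263 × (1 - cos(143°))
Δλ_expected = 2.4263 × 1.7986
Δλ_expected = 4.3640 pm

Given shift: 0.1463 pm
Expected shift: 4.3640 pm
Difference: 4.2177 pm

The values do not match. The given shift corresponds to θ ≈ 20.0°, not 143°.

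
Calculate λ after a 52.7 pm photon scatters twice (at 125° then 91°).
58.9866 pm

Apply Compton shift twice:

First scattering at θ₁ = 125°:
Δλ₁ = λ_C(1 - cos(125°))
Δλ₁ = 2.4263 × 1.5736
Δλ₁ = 3.8180 pm

After first scattering:
λ₁ = 52.7 + 3.8180 = 56.5180 pm

Second scattering at θ₂ = 91°:
Δλ₂ = λ_C(1 - cos(91°))
Δλ₂ = 2.4263 × 1.0175
Δλ₂ = 2.4687 pm

Final wavelength:
λ₂ = 56.5180 + 2.4687 = 58.9866 pm

Total shift: Δλ_total = 3.8180 + 2.4687 = 6.2866 pm

(Intermediate values are shown rounded; full precision is carried through to the final answer.)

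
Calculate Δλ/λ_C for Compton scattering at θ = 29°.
0.1254 λ_C

The Compton shift formula is:
Δλ = λ_C(1 - cos θ)

Dividing both sides by λ_C:
Δλ/λ_C = 1 - cos θ

For θ = 29°:
Δλ/λ_C = 1 - cos(29°)
Δλ/λ_C = 1 - 0.8746
Δλ/λ_C = 0.1254

This means the shift is 0.1254 × λ_C = 0.3042 pm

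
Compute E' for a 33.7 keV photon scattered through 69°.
32.3319 keV

First convert energy to wavelength:
λ = hc/E, with hc ≈ 1239.842 keV·pm (i.e. 1239.842 eV·nm)

For E = 33.7 keV = 33700 eV:
λ = 1239.842 keV·pm / 33.7 keV
λ = 36.7906 pm

Calculate the Compton shift:
Δλ = λ_C(1 - cos(69°)) = 2.4263 × 0.6416
Δλ = 1.5568 pm

Final wavelength:
λ' = 36.7906 + 1.5568 = 38.3474 pm

Final energy:
E' = hc/λ' = 1239.842 / 38.3474 = 32.3319 keV

(Intermediate values are shown rounded; full precision is carried through to the final answer.)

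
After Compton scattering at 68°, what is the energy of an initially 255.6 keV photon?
194.6954 keV

First convert energy to wavelength:
λ = hc/E, with hc ≈ 1239.842 keV·pm (i.e. 1239.842 eV·nm)

For E = 255.6 keV = 255600 eV:
λ = 1239.842 keV·pm / 255.6 keV
λ = 4.8507 pm

Calculate the Compton shift:
Δλ = λ_C(1 - cos(68°)) = 2.4263 × 0.6254
Δλ = 1.5174 pm

Final wavelength:
λ' = 4.8507 + 1.5174 = 6.3681 pm

Final energy:
E' = hc/λ' = 1239.842 / 6.3681 = 194.6954 keV

(Intermediate values are shown rounded; full precision is carried through to the final answer.)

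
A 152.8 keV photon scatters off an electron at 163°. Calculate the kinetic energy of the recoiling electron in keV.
56.3949 keV

By energy conservation: K_e = E_initial - E_final

First find the scattered photon energy:
Initial wavelength: λ = hc/E = 8.1141 pm
Compton shift: Δλ = λ_C(1 - cos(163°)) = 4.7466 pm
Final wavelength: λ' = 8.1141 + 4.7466 = 12.8608 pm
Final photon energy: E' = hc/λ' = 96.4051 keV

Electron kinetic energy:
K_e = E - E' = 152.8000 - 96.4051 = 56.3949 keV

(Intermediate values are shown rounded; full precision is carried through to the final answer.)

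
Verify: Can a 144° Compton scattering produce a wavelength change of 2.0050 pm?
No, inconsistent

Calculate the expected shift for θ = 144°:

Δλ_expected = λ_C(1 - cos(144°))
Δλ_expected = 2.4263 × (1 - cos(144°))
Δλ_expected = 2.4263 × 1.8090
Δλ_expected = 4.3892 pm

Given shift: 2.0050 pm
Expected shift: 4.3892 pm
Difference: 2.3843 pm

The values do not match. The given shift corresponds to θ ≈ 80.0°, not 144°.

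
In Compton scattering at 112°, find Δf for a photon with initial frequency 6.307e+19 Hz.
2.601e+19 Hz (decrease)

Convert frequency to wavelength (c = 299792458 m/s):
λ₀ = c/f₀ = 299792458/6.307e+19 = 4.7533290e-12 m = 4.7533 pm

Calculate Compton shift:
Δλ = λ_C(1 - cos(112°)) = 3.3352 pm

Final wavelength:
λ' = λ₀ + Δλ = 4.7533 + 3.3352 = 8.0886 pm

Final frequency:
f' = c/λ' = 299792458/8.0885510e-12 = 3.7063803e+19 Hz

Frequency shift (decrease):
Δf = f₀ - f' = 6.307e+19 - 3.7063803e+19 = 2.601e+19 Hz

(Intermediate values are shown rounded; full precision is carried through to the final answer.)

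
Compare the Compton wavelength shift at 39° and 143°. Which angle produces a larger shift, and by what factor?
143° produces the larger shift by a factor of 8.071

Calculate both shifts using Δλ = λ_C(1 - cos θ):

For θ₁ = 39°:
Δλ₁ = 2.4263 × (1 - cos(39°))
Δλ₁ = 2.4263 × 0.2229
Δλ₁ = 0.5407 pm

For θ₂ = 143°:
Δλ₂ = 2.4263 × (1 - cos(143°))
Δλ₂ = 2.4263 × 1.7986
Δλ₂ = 4.3640 pm

The 143° angle produces the larger shift.
Ratio: 4.3640/0.5407 = 8.071

(Intermediate values are shown rounded; full precision is carried through to the final answer.)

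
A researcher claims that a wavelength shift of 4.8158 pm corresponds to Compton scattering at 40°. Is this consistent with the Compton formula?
No, inconsistent

Calculate the expected shift for θ = 40°:

Δλ_expected = λ_C(1 - cos(40°))
Δλ_expected = 2.4263 × (1 - cos(40°))
Δλ_expected = 2.4263 × 0.2340
Δλ_expected = 0.5676 pm

Given shift: 4.8158 pm
Expected shift: 0.5676 pm
Difference: 4.2481 pm

The values do not match. The given shift corresponds to θ ≈ 170.0°, not 40°.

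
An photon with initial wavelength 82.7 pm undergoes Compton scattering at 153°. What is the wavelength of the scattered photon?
87.2882 pm

Using the Compton scattering formula:
λ' = λ + Δλ = λ + λ_C(1 - cos θ)

Given:
- Initial wavelength λ = 82.7 pm
- Scattering angle θ = 153°
- Compton wavelength λ_C ≈ 2.4263 pm

Calculate the shift:
Δλ = 2.4263 × (1 - cos(153°))
Δλ = 2.4263 × 1.8910
Δλ = 4.5882 pm

Final wavelength:
λ' = 82.7 + 4.5882 = 87.2882 pm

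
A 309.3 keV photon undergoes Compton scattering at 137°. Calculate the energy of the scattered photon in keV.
151.0282 keV

First convert energy to wavelength:
λ = hc/E, with hc ≈ 1239.842 keV·pm (i.e. 1239.842 eV·nm)

For E = 309.3 keV = 309300 eV:
λ = 1239.842 keV·pm / 309.3 keV
λ = 4.0085 pm

Calculate the Compton shift:
Δλ = λ_C(1 - cos(137°)) = 2.4263 × 1.7314
Δλ = 4.2008 pm

Final wavelength:
λ' = 4.0085 + 4.2008 = 8.2093 pm

Final energy:
E' = hc/λ' = 1239.842 / 8.2093 = 151.0282 keV

(Intermediate values are shown rounded; full precision is carried through to the final answer.)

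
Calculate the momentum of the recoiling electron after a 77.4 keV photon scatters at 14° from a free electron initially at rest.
1.0061e-23 kg·m/s

The electron is initially at rest, so by conservation of momentum:
p⃗_e = p⃗₀ − p⃗'  (incident photon momentum minus scattered photon momentum)

Photon momentum magnitudes (p = h/λ = E/c):
λ₀ = hc/E₀ = 16.0186 pm → p₀ = h/λ₀ = 4.1365e-23 kg·m/s
Δλ = λ_C(1 − cos 14°) = 0.0721 pm
λ' = 16.0907 pm → p' = h/λ' = 4.1179e-23 kg·m/s

The scattered photon makes angle θ = 14° with the incident direction, so by the law of cosines:
|p⃗_e|² = p₀² + p'² − 2p₀p'cos θ
|p⃗_e|² = (4.1365e-23)² + (4.1179e-23)² − 2·4.1365e-23·4.1179e-23·cos(14°)
|p⃗_e| = 1.0061e-23 kg·m/s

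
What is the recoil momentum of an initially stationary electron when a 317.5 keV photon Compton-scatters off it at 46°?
1.2454e-22 kg·m/s

The electron is initially at rest, so by conservation of momentum:
p⃗_e = p⃗₀ − p⃗'  (incident photon momentum minus scattered photon momentum)

Photon momentum magnitudes (p = h/λ = E/c):
λ₀ = hc/E₀ = 3.9050 pm → p₀ = h/λ₀ = 1.6968e-22 kg·m/s
Δλ = λ_C(1 − cos 46°) = 0.7409 pm
λ' = 4.6459 pm → p' = h/λ' = 1.4262e-22 kg·m/s

The scattered photon makes angle θ = 46° with the incident direction, so by the law of cosines:
|p⃗_e|² = p₀² + p'² − 2p₀p'cos θ
|p⃗_e|² = (1.6968e-22)² + (1.4262e-22)² − 2·1.6968e-22·1.4262e-22·cos(46°)
|p⃗_e| = 1.2454e-22 kg·m/s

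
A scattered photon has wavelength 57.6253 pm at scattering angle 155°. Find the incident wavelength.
53.0000 pm

From λ' = λ + Δλ, we have λ = λ' - Δλ

First calculate the Compton shift:
Δλ = λ_C(1 - cos θ)
Δλ = 2.4263 × (1 - cos(155°))
Δλ = 2.4263 × 1.9063
Δλ = 4.6253 pm

Initial wavelength:
λ = λ' - Δλ
λ = 57.6253 - 4.6253
λ = 53.0000 pm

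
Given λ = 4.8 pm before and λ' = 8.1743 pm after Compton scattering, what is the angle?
113.00°

First find the wavelength shift:
Δλ = λ' - λ = 8.1743 - 4.8 = 3.3743 pm

Using Δλ = λ_C(1 - cos θ), with λ_C = h/(m_e·c) ≈ 2.42631024 pm:
cos θ = 1 - Δλ/λ_C
cos θ = 1 - 3.3743/2.42631024
cos θ = -0.390713

θ = arccos(-0.390713)
θ = 113.00°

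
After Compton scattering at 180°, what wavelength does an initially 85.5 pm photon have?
90.3526 pm

Using the Compton formula: λ' = λ + λ_C(1 − cos θ)

For θ = 180°, cos θ = -1 (exact) = -1.0000, so:
1 − cos 180° = 1 − (-1) = 2.0000

Δλ = λ_C × 2.0000 = 2.4263 × 2.0000 = 4.8526 pm

λ' = 85.5 + 4.8526 = 90.3526 pm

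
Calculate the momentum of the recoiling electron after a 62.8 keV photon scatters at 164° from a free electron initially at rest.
6.0023e-23 kg·m/s

The electron is initially at rest, so by conservation of momentum:
p⃗_e = p⃗₀ − p⃗'  (incident photon momentum minus scattered photon momentum)

Photon momentum magnitudes (p = h/λ = E/c):
λ₀ = hc/E₀ = 19.7427 pm → p₀ = h/λ₀ = 3.3562e-23 kg·m/s
Δλ = λ_C(1 − cos 164°) = 4.7586 pm
λ' = 24.5013 pm → p' = h/λ' = 2.7044e-23 kg·m/s

The scattered photon makes angle θ = 164° with the incident direction, so by the law of cosines:
|p⃗_e|² = p₀² + p'² − 2p₀p'cos θ
|p⃗_e|² = (3.3562e-23)² + (2.7044e-23)² − 2·3.3562e-23·2.7044e-23·cos(164°)
|p⃗_e| = 6.0023e-23 kg·m/s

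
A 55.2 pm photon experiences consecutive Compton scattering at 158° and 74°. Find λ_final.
61.6335 pm

Apply Compton shift twice:

First scattering at θ₁ = 158°:
Δλ₁ = λ_C(1 - cos(158°))
Δλ₁ = 2.4263 × 1.9272
Δλ₁ = 4.6759 pm

After first scattering:
λ₁ = 55.2 + 4.6759 = 59.8759 pm

Second scattering at θ₂ = 74°:
Δλ₂ = λ_C(1 - cos(74°))
Δλ₂ = 2.4263 × 0.7244
Δλ₂ = 1.7575 pm

Final wavelength:
λ₂ = 59.8759 + 1.7575 = 61.6335 pm

Total shift: Δλ_total = 4.6759 + 1.7575 = 6.4335 pm

(Intermediate values are shown rounded; full precision is carried through to the final answer.)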